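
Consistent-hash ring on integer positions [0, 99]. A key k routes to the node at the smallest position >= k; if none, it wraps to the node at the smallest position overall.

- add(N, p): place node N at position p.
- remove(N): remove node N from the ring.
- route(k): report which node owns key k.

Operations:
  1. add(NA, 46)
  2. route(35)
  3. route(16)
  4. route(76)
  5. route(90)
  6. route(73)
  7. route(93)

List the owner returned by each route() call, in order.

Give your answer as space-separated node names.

Answer: NA NA NA NA NA NA

Derivation:
Op 1: add NA@46 -> ring=[46:NA]
Op 2: route key 35: smallest pos >= 35 is 46 -> NA
Op 3: route key 16: smallest pos >= 16 is 46 -> NA
Op 4: route key 76: none >= 76, wrap to smallest pos 46 -> NA
Op 5: route key 90: none >= 90, wrap to smallest pos 46 -> NA
Op 6: route key 73: none >= 73, wrap to smallest pos 46 -> NA
Op 7: route key 93: none >= 93, wrap to smallest pos 46 -> NA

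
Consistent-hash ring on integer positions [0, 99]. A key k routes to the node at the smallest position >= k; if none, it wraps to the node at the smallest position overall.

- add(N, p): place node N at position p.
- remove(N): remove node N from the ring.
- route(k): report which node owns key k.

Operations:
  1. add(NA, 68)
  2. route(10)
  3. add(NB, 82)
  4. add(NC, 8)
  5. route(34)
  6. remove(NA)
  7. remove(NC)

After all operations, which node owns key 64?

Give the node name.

Op 1: add NA@68 -> ring=[68:NA]
Op 2: route key 10: smallest pos >= 10 is 68 -> NA
Op 3: add NB@82 -> ring=[68:NA,82:NB]
Op 4: add NC@8 -> ring=[8:NC,68:NA,82:NB]
Op 5: route key 34: smallest pos >= 34 is 68 -> NA
Op 6: remove NA -> ring=[8:NC,82:NB]
Op 7: remove NC -> ring=[82:NB]
Final route key 64: smallest pos >= 64 is 82 -> NB

Answer: NB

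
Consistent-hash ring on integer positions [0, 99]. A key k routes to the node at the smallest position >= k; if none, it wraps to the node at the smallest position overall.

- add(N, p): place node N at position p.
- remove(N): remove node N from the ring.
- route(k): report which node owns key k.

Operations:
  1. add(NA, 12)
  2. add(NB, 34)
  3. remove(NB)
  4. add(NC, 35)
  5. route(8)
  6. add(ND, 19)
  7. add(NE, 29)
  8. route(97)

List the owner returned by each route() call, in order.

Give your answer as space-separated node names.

Op 1: add NA@12 -> ring=[12:NA]
Op 2: add NB@34 -> ring=[12:NA,34:NB]
Op 3: remove NB -> ring=[12:NA]
Op 4: add NC@35 -> ring=[12:NA,35:NC]
Op 5: route key 8: smallest pos >= 8 is 12 -> NA
Op 6: add ND@19 -> ring=[12:NA,19:ND,35:NC]
Op 7: add NE@29 -> ring=[12:NA,19:ND,29:NE,35:NC]
Op 8: route key 97: none >= 97, wrap to smallest pos 12 -> NA

Answer: NA NA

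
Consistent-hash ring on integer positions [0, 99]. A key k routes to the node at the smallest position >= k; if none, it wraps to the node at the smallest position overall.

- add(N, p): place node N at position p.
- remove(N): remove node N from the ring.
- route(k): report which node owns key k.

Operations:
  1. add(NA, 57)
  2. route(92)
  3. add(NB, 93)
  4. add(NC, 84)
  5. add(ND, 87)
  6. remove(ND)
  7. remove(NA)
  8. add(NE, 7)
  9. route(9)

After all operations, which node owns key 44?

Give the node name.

Answer: NC

Derivation:
Op 1: add NA@57 -> ring=[57:NA]
Op 2: route key 92: none >= 92, wrap to smallest pos 57 -> NA
Op 3: add NB@93 -> ring=[57:NA,93:NB]
Op 4: add NC@84 -> ring=[57:NA,84:NC,93:NB]
Op 5: add ND@87 -> ring=[57:NA,84:NC,87:ND,93:NB]
Op 6: remove ND -> ring=[57:NA,84:NC,93:NB]
Op 7: remove NA -> ring=[84:NC,93:NB]
Op 8: add NE@7 -> ring=[7:NE,84:NC,93:NB]
Op 9: route key 9: smallest pos >= 9 is 84 -> NC
Final route key 44: smallest pos >= 44 is 84 -> NC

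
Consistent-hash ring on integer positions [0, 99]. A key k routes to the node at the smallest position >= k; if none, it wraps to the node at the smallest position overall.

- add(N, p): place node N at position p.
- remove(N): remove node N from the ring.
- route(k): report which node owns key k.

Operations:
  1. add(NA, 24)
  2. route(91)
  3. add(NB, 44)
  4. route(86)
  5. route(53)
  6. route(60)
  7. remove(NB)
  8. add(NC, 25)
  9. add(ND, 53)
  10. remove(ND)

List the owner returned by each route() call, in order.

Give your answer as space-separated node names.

Answer: NA NA NA NA

Derivation:
Op 1: add NA@24 -> ring=[24:NA]
Op 2: route key 91: none >= 91, wrap to smallest pos 24 -> NA
Op 3: add NB@44 -> ring=[24:NA,44:NB]
Op 4: route key 86: none >= 86, wrap to smallest pos 24 -> NA
Op 5: route key 53: none >= 53, wrap to smallest pos 24 -> NA
Op 6: route key 60: none >= 60, wrap to smallest pos 24 -> NA
Op 7: remove NB -> ring=[24:NA]
Op 8: add NC@25 -> ring=[24:NA,25:NC]
Op 9: add ND@53 -> ring=[24:NA,25:NC,53:ND]
Op 10: remove ND -> ring=[24:NA,25:NC]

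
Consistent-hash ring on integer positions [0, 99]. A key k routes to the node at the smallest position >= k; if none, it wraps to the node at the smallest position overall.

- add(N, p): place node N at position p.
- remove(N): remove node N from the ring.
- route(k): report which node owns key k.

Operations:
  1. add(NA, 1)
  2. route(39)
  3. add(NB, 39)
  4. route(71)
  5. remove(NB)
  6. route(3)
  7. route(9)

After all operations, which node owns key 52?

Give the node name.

Answer: NA

Derivation:
Op 1: add NA@1 -> ring=[1:NA]
Op 2: route key 39: none >= 39, wrap to smallest pos 1 -> NA
Op 3: add NB@39 -> ring=[1:NA,39:NB]
Op 4: route key 71: none >= 71, wrap to smallest pos 1 -> NA
Op 5: remove NB -> ring=[1:NA]
Op 6: route key 3: none >= 3, wrap to smallest pos 1 -> NA
Op 7: route key 9: none >= 9, wrap to smallest pos 1 -> NA
Final route key 52: none >= 52, wrap to smallest pos 1 -> NA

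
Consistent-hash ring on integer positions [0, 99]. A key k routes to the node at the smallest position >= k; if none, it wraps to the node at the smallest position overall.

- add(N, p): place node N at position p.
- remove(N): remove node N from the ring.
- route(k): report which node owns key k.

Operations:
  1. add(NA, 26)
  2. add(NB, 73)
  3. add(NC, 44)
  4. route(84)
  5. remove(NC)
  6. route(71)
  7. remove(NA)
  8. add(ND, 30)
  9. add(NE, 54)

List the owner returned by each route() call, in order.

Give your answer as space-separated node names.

Answer: NA NB

Derivation:
Op 1: add NA@26 -> ring=[26:NA]
Op 2: add NB@73 -> ring=[26:NA,73:NB]
Op 3: add NC@44 -> ring=[26:NA,44:NC,73:NB]
Op 4: route key 84: none >= 84, wrap to smallest pos 26 -> NA
Op 5: remove NC -> ring=[26:NA,73:NB]
Op 6: route key 71: smallest pos >= 71 is 73 -> NB
Op 7: remove NA -> ring=[73:NB]
Op 8: add ND@30 -> ring=[30:ND,73:NB]
Op 9: add NE@54 -> ring=[30:ND,54:NE,73:NB]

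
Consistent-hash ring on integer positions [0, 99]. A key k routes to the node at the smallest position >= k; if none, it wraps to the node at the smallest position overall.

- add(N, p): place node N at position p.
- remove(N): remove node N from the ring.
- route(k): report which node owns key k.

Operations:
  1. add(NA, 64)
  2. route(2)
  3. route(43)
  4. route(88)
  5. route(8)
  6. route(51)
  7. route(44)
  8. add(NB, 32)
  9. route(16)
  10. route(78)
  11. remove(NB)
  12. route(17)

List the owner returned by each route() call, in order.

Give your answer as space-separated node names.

Op 1: add NA@64 -> ring=[64:NA]
Op 2: route key 2: smallest pos >= 2 is 64 -> NA
Op 3: route key 43: smallest pos >= 43 is 64 -> NA
Op 4: route key 88: none >= 88, wrap to smallest pos 64 -> NA
Op 5: route key 8: smallest pos >= 8 is 64 -> NA
Op 6: route key 51: smallest pos >= 51 is 64 -> NA
Op 7: route key 44: smallest pos >= 44 is 64 -> NA
Op 8: add NB@32 -> ring=[32:NB,64:NA]
Op 9: route key 16: smallest pos >= 16 is 32 -> NB
Op 10: route key 78: none >= 78, wrap to smallest pos 32 -> NB
Op 11: remove NB -> ring=[64:NA]
Op 12: route key 17: smallest pos >= 17 is 64 -> NA

Answer: NA NA NA NA NA NA NB NB NA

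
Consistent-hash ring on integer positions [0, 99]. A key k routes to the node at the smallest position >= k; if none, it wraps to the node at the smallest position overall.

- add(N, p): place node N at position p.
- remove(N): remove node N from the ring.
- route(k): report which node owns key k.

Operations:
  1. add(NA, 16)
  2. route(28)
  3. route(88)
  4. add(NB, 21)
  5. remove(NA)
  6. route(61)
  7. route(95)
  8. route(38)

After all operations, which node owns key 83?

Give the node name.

Op 1: add NA@16 -> ring=[16:NA]
Op 2: route key 28: none >= 28, wrap to smallest pos 16 -> NA
Op 3: route key 88: none >= 88, wrap to smallest pos 16 -> NA
Op 4: add NB@21 -> ring=[16:NA,21:NB]
Op 5: remove NA -> ring=[21:NB]
Op 6: route key 61: none >= 61, wrap to smallest pos 21 -> NB
Op 7: route key 95: none >= 95, wrap to smallest pos 21 -> NB
Op 8: route key 38: none >= 38, wrap to smallest pos 21 -> NB
Final route key 83: none >= 83, wrap to smallest pos 21 -> NB

Answer: NB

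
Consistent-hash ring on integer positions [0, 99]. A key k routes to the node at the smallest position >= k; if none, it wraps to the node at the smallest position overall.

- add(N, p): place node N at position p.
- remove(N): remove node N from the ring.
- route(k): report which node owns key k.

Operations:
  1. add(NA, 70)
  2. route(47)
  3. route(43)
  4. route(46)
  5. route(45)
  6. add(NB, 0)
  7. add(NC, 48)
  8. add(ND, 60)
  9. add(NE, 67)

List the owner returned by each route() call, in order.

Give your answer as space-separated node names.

Answer: NA NA NA NA

Derivation:
Op 1: add NA@70 -> ring=[70:NA]
Op 2: route key 47: smallest pos >= 47 is 70 -> NA
Op 3: route key 43: smallest pos >= 43 is 70 -> NA
Op 4: route key 46: smallest pos >= 46 is 70 -> NA
Op 5: route key 45: smallest pos >= 45 is 70 -> NA
Op 6: add NB@0 -> ring=[0:NB,70:NA]
Op 7: add NC@48 -> ring=[0:NB,48:NC,70:NA]
Op 8: add ND@60 -> ring=[0:NB,48:NC,60:ND,70:NA]
Op 9: add NE@67 -> ring=[0:NB,48:NC,60:ND,67:NE,70:NA]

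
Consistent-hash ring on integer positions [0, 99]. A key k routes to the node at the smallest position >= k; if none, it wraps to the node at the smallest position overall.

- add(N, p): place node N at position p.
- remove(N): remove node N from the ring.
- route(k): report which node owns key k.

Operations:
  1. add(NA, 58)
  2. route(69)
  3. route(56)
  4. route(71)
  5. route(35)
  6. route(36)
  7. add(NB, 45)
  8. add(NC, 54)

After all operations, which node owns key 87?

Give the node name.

Op 1: add NA@58 -> ring=[58:NA]
Op 2: route key 69: none >= 69, wrap to smallest pos 58 -> NA
Op 3: route key 56: smallest pos >= 56 is 58 -> NA
Op 4: route key 71: none >= 71, wrap to smallest pos 58 -> NA
Op 5: route key 35: smallest pos >= 35 is 58 -> NA
Op 6: route key 36: smallest pos >= 36 is 58 -> NA
Op 7: add NB@45 -> ring=[45:NB,58:NA]
Op 8: add NC@54 -> ring=[45:NB,54:NC,58:NA]
Final route key 87: none >= 87, wrap to smallest pos 45 -> NB

Answer: NB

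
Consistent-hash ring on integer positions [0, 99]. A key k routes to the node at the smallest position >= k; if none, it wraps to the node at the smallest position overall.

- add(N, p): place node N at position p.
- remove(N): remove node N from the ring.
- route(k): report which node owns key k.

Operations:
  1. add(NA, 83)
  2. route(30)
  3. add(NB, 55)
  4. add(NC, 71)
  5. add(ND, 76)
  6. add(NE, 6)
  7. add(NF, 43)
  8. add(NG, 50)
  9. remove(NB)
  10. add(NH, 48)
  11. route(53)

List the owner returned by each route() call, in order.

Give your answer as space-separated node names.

Op 1: add NA@83 -> ring=[83:NA]
Op 2: route key 30: smallest pos >= 30 is 83 -> NA
Op 3: add NB@55 -> ring=[55:NB,83:NA]
Op 4: add NC@71 -> ring=[55:NB,71:NC,83:NA]
Op 5: add ND@76 -> ring=[55:NB,71:NC,76:ND,83:NA]
Op 6: add NE@6 -> ring=[6:NE,55:NB,71:NC,76:ND,83:NA]
Op 7: add NF@43 -> ring=[6:NE,43:NF,55:NB,71:NC,76:ND,83:NA]
Op 8: add NG@50 -> ring=[6:NE,43:NF,50:NG,55:NB,71:NC,76:ND,83:NA]
Op 9: remove NB -> ring=[6:NE,43:NF,50:NG,71:NC,76:ND,83:NA]
Op 10: add NH@48 -> ring=[6:NE,43:NF,48:NH,50:NG,71:NC,76:ND,83:NA]
Op 11: route key 53: smallest pos >= 53 is 71 -> NC

Answer: NA NC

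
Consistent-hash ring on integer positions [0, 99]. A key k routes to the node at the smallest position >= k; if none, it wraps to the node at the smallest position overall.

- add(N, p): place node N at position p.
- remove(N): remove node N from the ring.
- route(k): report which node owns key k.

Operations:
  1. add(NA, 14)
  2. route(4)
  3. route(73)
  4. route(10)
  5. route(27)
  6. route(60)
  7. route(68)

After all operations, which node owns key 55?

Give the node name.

Answer: NA

Derivation:
Op 1: add NA@14 -> ring=[14:NA]
Op 2: route key 4: smallest pos >= 4 is 14 -> NA
Op 3: route key 73: none >= 73, wrap to smallest pos 14 -> NA
Op 4: route key 10: smallest pos >= 10 is 14 -> NA
Op 5: route key 27: none >= 27, wrap to smallest pos 14 -> NA
Op 6: route key 60: none >= 60, wrap to smallest pos 14 -> NA
Op 7: route key 68: none >= 68, wrap to smallest pos 14 -> NA
Final route key 55: none >= 55, wrap to smallest pos 14 -> NA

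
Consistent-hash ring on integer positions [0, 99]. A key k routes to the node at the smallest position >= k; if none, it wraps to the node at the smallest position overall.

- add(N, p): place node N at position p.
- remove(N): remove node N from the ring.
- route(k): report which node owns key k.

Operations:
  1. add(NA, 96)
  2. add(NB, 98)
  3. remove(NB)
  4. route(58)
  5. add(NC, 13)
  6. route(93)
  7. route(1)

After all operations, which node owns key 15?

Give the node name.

Op 1: add NA@96 -> ring=[96:NA]
Op 2: add NB@98 -> ring=[96:NA,98:NB]
Op 3: remove NB -> ring=[96:NA]
Op 4: route key 58: smallest pos >= 58 is 96 -> NA
Op 5: add NC@13 -> ring=[13:NC,96:NA]
Op 6: route key 93: smallest pos >= 93 is 96 -> NA
Op 7: route key 1: smallest pos >= 1 is 13 -> NC
Final route key 15: smallest pos >= 15 is 96 -> NA

Answer: NA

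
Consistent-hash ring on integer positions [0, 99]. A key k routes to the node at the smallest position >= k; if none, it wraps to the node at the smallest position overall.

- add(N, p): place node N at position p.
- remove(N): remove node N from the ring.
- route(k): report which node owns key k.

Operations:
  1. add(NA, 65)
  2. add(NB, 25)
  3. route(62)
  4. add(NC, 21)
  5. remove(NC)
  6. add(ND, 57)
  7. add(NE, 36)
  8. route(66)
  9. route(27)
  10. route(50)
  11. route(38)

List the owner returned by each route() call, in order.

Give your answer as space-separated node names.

Answer: NA NB NE ND ND

Derivation:
Op 1: add NA@65 -> ring=[65:NA]
Op 2: add NB@25 -> ring=[25:NB,65:NA]
Op 3: route key 62: smallest pos >= 62 is 65 -> NA
Op 4: add NC@21 -> ring=[21:NC,25:NB,65:NA]
Op 5: remove NC -> ring=[25:NB,65:NA]
Op 6: add ND@57 -> ring=[25:NB,57:ND,65:NA]
Op 7: add NE@36 -> ring=[25:NB,36:NE,57:ND,65:NA]
Op 8: route key 66: none >= 66, wrap to smallest pos 25 -> NB
Op 9: route key 27: smallest pos >= 27 is 36 -> NE
Op 10: route key 50: smallest pos >= 50 is 57 -> ND
Op 11: route key 38: smallest pos >= 38 is 57 -> ND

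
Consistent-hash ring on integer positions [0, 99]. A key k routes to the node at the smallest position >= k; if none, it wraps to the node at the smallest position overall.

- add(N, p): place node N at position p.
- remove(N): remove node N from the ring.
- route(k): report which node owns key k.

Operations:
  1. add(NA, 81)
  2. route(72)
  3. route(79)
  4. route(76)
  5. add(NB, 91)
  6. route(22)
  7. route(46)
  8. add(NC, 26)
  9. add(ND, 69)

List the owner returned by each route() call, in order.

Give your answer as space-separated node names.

Op 1: add NA@81 -> ring=[81:NA]
Op 2: route key 72: smallest pos >= 72 is 81 -> NA
Op 3: route key 79: smallest pos >= 79 is 81 -> NA
Op 4: route key 76: smallest pos >= 76 is 81 -> NA
Op 5: add NB@91 -> ring=[81:NA,91:NB]
Op 6: route key 22: smallest pos >= 22 is 81 -> NA
Op 7: route key 46: smallest pos >= 46 is 81 -> NA
Op 8: add NC@26 -> ring=[26:NC,81:NA,91:NB]
Op 9: add ND@69 -> ring=[26:NC,69:ND,81:NA,91:NB]

Answer: NA NA NA NA NA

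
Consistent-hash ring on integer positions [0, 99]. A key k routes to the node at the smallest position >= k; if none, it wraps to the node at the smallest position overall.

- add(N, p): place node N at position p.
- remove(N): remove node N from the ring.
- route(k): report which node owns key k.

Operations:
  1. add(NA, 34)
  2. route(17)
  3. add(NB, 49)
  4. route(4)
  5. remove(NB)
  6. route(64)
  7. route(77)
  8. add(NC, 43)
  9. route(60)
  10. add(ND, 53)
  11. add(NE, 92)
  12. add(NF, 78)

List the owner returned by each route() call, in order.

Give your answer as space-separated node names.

Op 1: add NA@34 -> ring=[34:NA]
Op 2: route key 17: smallest pos >= 17 is 34 -> NA
Op 3: add NB@49 -> ring=[34:NA,49:NB]
Op 4: route key 4: smallest pos >= 4 is 34 -> NA
Op 5: remove NB -> ring=[34:NA]
Op 6: route key 64: none >= 64, wrap to smallest pos 34 -> NA
Op 7: route key 77: none >= 77, wrap to smallest pos 34 -> NA
Op 8: add NC@43 -> ring=[34:NA,43:NC]
Op 9: route key 60: none >= 60, wrap to smallest pos 34 -> NA
Op 10: add ND@53 -> ring=[34:NA,43:NC,53:ND]
Op 11: add NE@92 -> ring=[34:NA,43:NC,53:ND,92:NE]
Op 12: add NF@78 -> ring=[34:NA,43:NC,53:ND,78:NF,92:NE]

Answer: NA NA NA NA NA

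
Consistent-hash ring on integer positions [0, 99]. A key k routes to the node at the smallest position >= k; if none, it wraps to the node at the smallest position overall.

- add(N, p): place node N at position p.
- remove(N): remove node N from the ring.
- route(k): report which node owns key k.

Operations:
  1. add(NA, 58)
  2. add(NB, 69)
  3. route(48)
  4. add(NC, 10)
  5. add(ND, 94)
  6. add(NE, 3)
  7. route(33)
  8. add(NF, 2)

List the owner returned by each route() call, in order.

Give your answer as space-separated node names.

Answer: NA NA

Derivation:
Op 1: add NA@58 -> ring=[58:NA]
Op 2: add NB@69 -> ring=[58:NA,69:NB]
Op 3: route key 48: smallest pos >= 48 is 58 -> NA
Op 4: add NC@10 -> ring=[10:NC,58:NA,69:NB]
Op 5: add ND@94 -> ring=[10:NC,58:NA,69:NB,94:ND]
Op 6: add NE@3 -> ring=[3:NE,10:NC,58:NA,69:NB,94:ND]
Op 7: route key 33: smallest pos >= 33 is 58 -> NA
Op 8: add NF@2 -> ring=[2:NF,3:NE,10:NC,58:NA,69:NB,94:ND]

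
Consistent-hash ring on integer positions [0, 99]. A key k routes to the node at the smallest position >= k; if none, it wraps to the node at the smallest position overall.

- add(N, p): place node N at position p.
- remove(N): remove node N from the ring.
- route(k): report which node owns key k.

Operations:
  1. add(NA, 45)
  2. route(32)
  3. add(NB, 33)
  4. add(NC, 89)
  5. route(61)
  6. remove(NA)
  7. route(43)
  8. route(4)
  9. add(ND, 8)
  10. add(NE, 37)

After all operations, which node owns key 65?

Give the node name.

Answer: NC

Derivation:
Op 1: add NA@45 -> ring=[45:NA]
Op 2: route key 32: smallest pos >= 32 is 45 -> NA
Op 3: add NB@33 -> ring=[33:NB,45:NA]
Op 4: add NC@89 -> ring=[33:NB,45:NA,89:NC]
Op 5: route key 61: smallest pos >= 61 is 89 -> NC
Op 6: remove NA -> ring=[33:NB,89:NC]
Op 7: route key 43: smallest pos >= 43 is 89 -> NC
Op 8: route key 4: smallest pos >= 4 is 33 -> NB
Op 9: add ND@8 -> ring=[8:ND,33:NB,89:NC]
Op 10: add NE@37 -> ring=[8:ND,33:NB,37:NE,89:NC]
Final route key 65: smallest pos >= 65 is 89 -> NC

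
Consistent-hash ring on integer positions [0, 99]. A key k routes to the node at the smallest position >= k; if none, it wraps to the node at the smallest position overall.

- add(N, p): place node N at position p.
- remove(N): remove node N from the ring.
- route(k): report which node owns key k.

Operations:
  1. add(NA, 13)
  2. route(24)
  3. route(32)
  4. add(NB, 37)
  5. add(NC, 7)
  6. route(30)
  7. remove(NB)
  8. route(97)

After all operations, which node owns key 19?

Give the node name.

Answer: NC

Derivation:
Op 1: add NA@13 -> ring=[13:NA]
Op 2: route key 24: none >= 24, wrap to smallest pos 13 -> NA
Op 3: route key 32: none >= 32, wrap to smallest pos 13 -> NA
Op 4: add NB@37 -> ring=[13:NA,37:NB]
Op 5: add NC@7 -> ring=[7:NC,13:NA,37:NB]
Op 6: route key 30: smallest pos >= 30 is 37 -> NB
Op 7: remove NB -> ring=[7:NC,13:NA]
Op 8: route key 97: none >= 97, wrap to smallest pos 7 -> NC
Final route key 19: none >= 19, wrap to smallest pos 7 -> NC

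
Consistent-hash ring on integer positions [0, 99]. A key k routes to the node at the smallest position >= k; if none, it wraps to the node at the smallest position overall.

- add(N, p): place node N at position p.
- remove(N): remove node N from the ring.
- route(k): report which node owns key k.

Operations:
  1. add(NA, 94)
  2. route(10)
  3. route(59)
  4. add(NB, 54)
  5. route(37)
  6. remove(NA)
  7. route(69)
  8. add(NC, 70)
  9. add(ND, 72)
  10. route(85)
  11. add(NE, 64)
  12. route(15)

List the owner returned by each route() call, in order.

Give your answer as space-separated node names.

Op 1: add NA@94 -> ring=[94:NA]
Op 2: route key 10: smallest pos >= 10 is 94 -> NA
Op 3: route key 59: smallest pos >= 59 is 94 -> NA
Op 4: add NB@54 -> ring=[54:NB,94:NA]
Op 5: route key 37: smallest pos >= 37 is 54 -> NB
Op 6: remove NA -> ring=[54:NB]
Op 7: route key 69: none >= 69, wrap to smallest pos 54 -> NB
Op 8: add NC@70 -> ring=[54:NB,70:NC]
Op 9: add ND@72 -> ring=[54:NB,70:NC,72:ND]
Op 10: route key 85: none >= 85, wrap to smallest pos 54 -> NB
Op 11: add NE@64 -> ring=[54:NB,64:NE,70:NC,72:ND]
Op 12: route key 15: smallest pos >= 15 is 54 -> NB

Answer: NA NA NB NB NB NB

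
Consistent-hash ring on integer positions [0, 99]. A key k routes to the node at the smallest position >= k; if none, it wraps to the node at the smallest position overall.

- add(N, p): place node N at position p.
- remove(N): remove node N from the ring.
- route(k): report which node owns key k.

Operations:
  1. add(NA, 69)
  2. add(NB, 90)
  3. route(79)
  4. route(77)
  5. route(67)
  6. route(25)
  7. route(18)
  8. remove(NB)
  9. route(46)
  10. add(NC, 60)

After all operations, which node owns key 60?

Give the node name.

Answer: NC

Derivation:
Op 1: add NA@69 -> ring=[69:NA]
Op 2: add NB@90 -> ring=[69:NA,90:NB]
Op 3: route key 79: smallest pos >= 79 is 90 -> NB
Op 4: route key 77: smallest pos >= 77 is 90 -> NB
Op 5: route key 67: smallest pos >= 67 is 69 -> NA
Op 6: route key 25: smallest pos >= 25 is 69 -> NA
Op 7: route key 18: smallest pos >= 18 is 69 -> NA
Op 8: remove NB -> ring=[69:NA]
Op 9: route key 46: smallest pos >= 46 is 69 -> NA
Op 10: add NC@60 -> ring=[60:NC,69:NA]
Final route key 60: smallest pos >= 60 is 60 -> NC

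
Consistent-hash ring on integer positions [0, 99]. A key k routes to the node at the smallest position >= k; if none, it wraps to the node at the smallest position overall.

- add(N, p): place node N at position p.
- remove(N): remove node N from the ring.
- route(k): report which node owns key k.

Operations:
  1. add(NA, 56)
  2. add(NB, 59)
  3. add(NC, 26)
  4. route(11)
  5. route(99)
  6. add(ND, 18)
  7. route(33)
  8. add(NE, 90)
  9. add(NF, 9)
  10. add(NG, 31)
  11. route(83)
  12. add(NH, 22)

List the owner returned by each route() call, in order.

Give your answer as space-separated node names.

Answer: NC NC NA NE

Derivation:
Op 1: add NA@56 -> ring=[56:NA]
Op 2: add NB@59 -> ring=[56:NA,59:NB]
Op 3: add NC@26 -> ring=[26:NC,56:NA,59:NB]
Op 4: route key 11: smallest pos >= 11 is 26 -> NC
Op 5: route key 99: none >= 99, wrap to smallest pos 26 -> NC
Op 6: add ND@18 -> ring=[18:ND,26:NC,56:NA,59:NB]
Op 7: route key 33: smallest pos >= 33 is 56 -> NA
Op 8: add NE@90 -> ring=[18:ND,26:NC,56:NA,59:NB,90:NE]
Op 9: add NF@9 -> ring=[9:NF,18:ND,26:NC,56:NA,59:NB,90:NE]
Op 10: add NG@31 -> ring=[9:NF,18:ND,26:NC,31:NG,56:NA,59:NB,90:NE]
Op 11: route key 83: smallest pos >= 83 is 90 -> NE
Op 12: add NH@22 -> ring=[9:NF,18:ND,22:NH,26:NC,31:NG,56:NA,59:NB,90:NE]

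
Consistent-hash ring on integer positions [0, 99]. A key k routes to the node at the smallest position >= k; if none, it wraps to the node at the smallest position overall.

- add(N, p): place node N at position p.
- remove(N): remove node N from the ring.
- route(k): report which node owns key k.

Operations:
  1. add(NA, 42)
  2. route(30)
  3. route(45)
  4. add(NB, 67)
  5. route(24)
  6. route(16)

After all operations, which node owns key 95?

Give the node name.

Answer: NA

Derivation:
Op 1: add NA@42 -> ring=[42:NA]
Op 2: route key 30: smallest pos >= 30 is 42 -> NA
Op 3: route key 45: none >= 45, wrap to smallest pos 42 -> NA
Op 4: add NB@67 -> ring=[42:NA,67:NB]
Op 5: route key 24: smallest pos >= 24 is 42 -> NA
Op 6: route key 16: smallest pos >= 16 is 42 -> NA
Final route key 95: none >= 95, wrap to smallest pos 42 -> NA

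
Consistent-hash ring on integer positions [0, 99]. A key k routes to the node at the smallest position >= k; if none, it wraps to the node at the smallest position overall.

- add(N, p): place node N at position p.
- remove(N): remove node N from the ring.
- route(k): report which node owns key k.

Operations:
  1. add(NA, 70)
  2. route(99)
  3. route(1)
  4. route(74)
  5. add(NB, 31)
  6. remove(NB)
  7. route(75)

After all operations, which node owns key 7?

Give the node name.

Answer: NA

Derivation:
Op 1: add NA@70 -> ring=[70:NA]
Op 2: route key 99: none >= 99, wrap to smallest pos 70 -> NA
Op 3: route key 1: smallest pos >= 1 is 70 -> NA
Op 4: route key 74: none >= 74, wrap to smallest pos 70 -> NA
Op 5: add NB@31 -> ring=[31:NB,70:NA]
Op 6: remove NB -> ring=[70:NA]
Op 7: route key 75: none >= 75, wrap to smallest pos 70 -> NA
Final route key 7: smallest pos >= 7 is 70 -> NA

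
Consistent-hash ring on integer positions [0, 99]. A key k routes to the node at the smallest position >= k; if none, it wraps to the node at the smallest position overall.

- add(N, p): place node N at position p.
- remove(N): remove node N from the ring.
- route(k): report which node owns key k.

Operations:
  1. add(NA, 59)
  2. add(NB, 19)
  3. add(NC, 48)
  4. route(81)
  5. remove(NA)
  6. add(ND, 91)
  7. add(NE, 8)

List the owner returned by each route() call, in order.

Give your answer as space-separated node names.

Answer: NB

Derivation:
Op 1: add NA@59 -> ring=[59:NA]
Op 2: add NB@19 -> ring=[19:NB,59:NA]
Op 3: add NC@48 -> ring=[19:NB,48:NC,59:NA]
Op 4: route key 81: none >= 81, wrap to smallest pos 19 -> NB
Op 5: remove NA -> ring=[19:NB,48:NC]
Op 6: add ND@91 -> ring=[19:NB,48:NC,91:ND]
Op 7: add NE@8 -> ring=[8:NE,19:NB,48:NC,91:ND]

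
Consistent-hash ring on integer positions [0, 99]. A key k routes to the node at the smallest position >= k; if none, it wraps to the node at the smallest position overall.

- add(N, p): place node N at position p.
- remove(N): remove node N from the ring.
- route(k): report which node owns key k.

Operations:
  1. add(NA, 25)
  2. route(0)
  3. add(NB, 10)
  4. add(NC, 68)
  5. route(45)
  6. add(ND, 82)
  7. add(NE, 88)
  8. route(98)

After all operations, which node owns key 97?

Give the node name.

Op 1: add NA@25 -> ring=[25:NA]
Op 2: route key 0: smallest pos >= 0 is 25 -> NA
Op 3: add NB@10 -> ring=[10:NB,25:NA]
Op 4: add NC@68 -> ring=[10:NB,25:NA,68:NC]
Op 5: route key 45: smallest pos >= 45 is 68 -> NC
Op 6: add ND@82 -> ring=[10:NB,25:NA,68:NC,82:ND]
Op 7: add NE@88 -> ring=[10:NB,25:NA,68:NC,82:ND,88:NE]
Op 8: route key 98: none >= 98, wrap to smallest pos 10 -> NB
Final route key 97: none >= 97, wrap to smallest pos 10 -> NB

Answer: NB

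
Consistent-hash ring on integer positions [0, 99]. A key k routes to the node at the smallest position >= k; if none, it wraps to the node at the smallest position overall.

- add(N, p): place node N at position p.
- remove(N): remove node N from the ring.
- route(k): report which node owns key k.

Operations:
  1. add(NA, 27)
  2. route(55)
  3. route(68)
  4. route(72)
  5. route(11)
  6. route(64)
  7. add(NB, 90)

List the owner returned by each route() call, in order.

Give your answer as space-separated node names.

Op 1: add NA@27 -> ring=[27:NA]
Op 2: route key 55: none >= 55, wrap to smallest pos 27 -> NA
Op 3: route key 68: none >= 68, wrap to smallest pos 27 -> NA
Op 4: route key 72: none >= 72, wrap to smallest pos 27 -> NA
Op 5: route key 11: smallest pos >= 11 is 27 -> NA
Op 6: route key 64: none >= 64, wrap to smallest pos 27 -> NA
Op 7: add NB@90 -> ring=[27:NA,90:NB]

Answer: NA NA NA NA NA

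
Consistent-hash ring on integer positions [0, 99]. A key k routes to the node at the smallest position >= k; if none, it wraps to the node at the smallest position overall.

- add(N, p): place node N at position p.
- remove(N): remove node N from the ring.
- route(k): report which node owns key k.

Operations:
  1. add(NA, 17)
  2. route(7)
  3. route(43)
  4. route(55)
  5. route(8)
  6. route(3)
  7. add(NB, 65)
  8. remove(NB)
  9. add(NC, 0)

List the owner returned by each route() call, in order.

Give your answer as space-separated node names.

Op 1: add NA@17 -> ring=[17:NA]
Op 2: route key 7: smallest pos >= 7 is 17 -> NA
Op 3: route key 43: none >= 43, wrap to smallest pos 17 -> NA
Op 4: route key 55: none >= 55, wrap to smallest pos 17 -> NA
Op 5: route key 8: smallest pos >= 8 is 17 -> NA
Op 6: route key 3: smallest pos >= 3 is 17 -> NA
Op 7: add NB@65 -> ring=[17:NA,65:NB]
Op 8: remove NB -> ring=[17:NA]
Op 9: add NC@0 -> ring=[0:NC,17:NA]

Answer: NA NA NA NA NA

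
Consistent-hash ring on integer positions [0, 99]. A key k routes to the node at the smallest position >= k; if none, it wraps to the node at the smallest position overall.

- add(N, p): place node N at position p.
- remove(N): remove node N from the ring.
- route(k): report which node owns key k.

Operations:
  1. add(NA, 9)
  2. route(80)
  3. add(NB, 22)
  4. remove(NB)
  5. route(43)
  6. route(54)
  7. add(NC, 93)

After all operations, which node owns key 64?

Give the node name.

Op 1: add NA@9 -> ring=[9:NA]
Op 2: route key 80: none >= 80, wrap to smallest pos 9 -> NA
Op 3: add NB@22 -> ring=[9:NA,22:NB]
Op 4: remove NB -> ring=[9:NA]
Op 5: route key 43: none >= 43, wrap to smallest pos 9 -> NA
Op 6: route key 54: none >= 54, wrap to smallest pos 9 -> NA
Op 7: add NC@93 -> ring=[9:NA,93:NC]
Final route key 64: smallest pos >= 64 is 93 -> NC

Answer: NC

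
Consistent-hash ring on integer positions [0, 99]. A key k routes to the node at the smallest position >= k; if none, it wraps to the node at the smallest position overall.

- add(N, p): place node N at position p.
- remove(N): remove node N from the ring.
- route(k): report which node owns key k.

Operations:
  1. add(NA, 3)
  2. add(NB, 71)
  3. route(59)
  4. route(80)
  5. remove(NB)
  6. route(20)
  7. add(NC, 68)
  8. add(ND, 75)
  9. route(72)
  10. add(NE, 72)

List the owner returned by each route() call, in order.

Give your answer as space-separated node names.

Answer: NB NA NA ND

Derivation:
Op 1: add NA@3 -> ring=[3:NA]
Op 2: add NB@71 -> ring=[3:NA,71:NB]
Op 3: route key 59: smallest pos >= 59 is 71 -> NB
Op 4: route key 80: none >= 80, wrap to smallest pos 3 -> NA
Op 5: remove NB -> ring=[3:NA]
Op 6: route key 20: none >= 20, wrap to smallest pos 3 -> NA
Op 7: add NC@68 -> ring=[3:NA,68:NC]
Op 8: add ND@75 -> ring=[3:NA,68:NC,75:ND]
Op 9: route key 72: smallest pos >= 72 is 75 -> ND
Op 10: add NE@72 -> ring=[3:NA,68:NC,72:NE,75:ND]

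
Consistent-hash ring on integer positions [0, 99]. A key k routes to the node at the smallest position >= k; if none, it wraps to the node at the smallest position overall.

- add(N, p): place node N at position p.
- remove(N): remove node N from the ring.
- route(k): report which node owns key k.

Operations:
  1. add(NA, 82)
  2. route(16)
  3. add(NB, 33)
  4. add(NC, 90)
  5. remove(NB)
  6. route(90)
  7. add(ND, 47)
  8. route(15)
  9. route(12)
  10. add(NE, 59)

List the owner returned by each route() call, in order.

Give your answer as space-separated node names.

Answer: NA NC ND ND

Derivation:
Op 1: add NA@82 -> ring=[82:NA]
Op 2: route key 16: smallest pos >= 16 is 82 -> NA
Op 3: add NB@33 -> ring=[33:NB,82:NA]
Op 4: add NC@90 -> ring=[33:NB,82:NA,90:NC]
Op 5: remove NB -> ring=[82:NA,90:NC]
Op 6: route key 90: smallest pos >= 90 is 90 -> NC
Op 7: add ND@47 -> ring=[47:ND,82:NA,90:NC]
Op 8: route key 15: smallest pos >= 15 is 47 -> ND
Op 9: route key 12: smallest pos >= 12 is 47 -> ND
Op 10: add NE@59 -> ring=[47:ND,59:NE,82:NA,90:NC]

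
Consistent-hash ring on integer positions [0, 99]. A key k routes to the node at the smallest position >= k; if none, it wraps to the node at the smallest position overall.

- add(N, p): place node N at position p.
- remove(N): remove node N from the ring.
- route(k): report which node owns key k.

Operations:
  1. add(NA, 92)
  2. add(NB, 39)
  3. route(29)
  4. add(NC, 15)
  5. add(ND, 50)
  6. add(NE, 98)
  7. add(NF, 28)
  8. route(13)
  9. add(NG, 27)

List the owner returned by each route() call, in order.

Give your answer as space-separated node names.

Answer: NB NC

Derivation:
Op 1: add NA@92 -> ring=[92:NA]
Op 2: add NB@39 -> ring=[39:NB,92:NA]
Op 3: route key 29: smallest pos >= 29 is 39 -> NB
Op 4: add NC@15 -> ring=[15:NC,39:NB,92:NA]
Op 5: add ND@50 -> ring=[15:NC,39:NB,50:ND,92:NA]
Op 6: add NE@98 -> ring=[15:NC,39:NB,50:ND,92:NA,98:NE]
Op 7: add NF@28 -> ring=[15:NC,28:NF,39:NB,50:ND,92:NA,98:NE]
Op 8: route key 13: smallest pos >= 13 is 15 -> NC
Op 9: add NG@27 -> ring=[15:NC,27:NG,28:NF,39:NB,50:ND,92:NA,98:NE]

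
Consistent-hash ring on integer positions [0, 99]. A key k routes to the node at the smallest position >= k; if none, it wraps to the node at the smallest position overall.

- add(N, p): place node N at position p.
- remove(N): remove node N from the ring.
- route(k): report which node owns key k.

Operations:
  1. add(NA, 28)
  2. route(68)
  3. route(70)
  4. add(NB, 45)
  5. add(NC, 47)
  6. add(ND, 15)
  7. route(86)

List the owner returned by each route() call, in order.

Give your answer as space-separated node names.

Op 1: add NA@28 -> ring=[28:NA]
Op 2: route key 68: none >= 68, wrap to smallest pos 28 -> NA
Op 3: route key 70: none >= 70, wrap to smallest pos 28 -> NA
Op 4: add NB@45 -> ring=[28:NA,45:NB]
Op 5: add NC@47 -> ring=[28:NA,45:NB,47:NC]
Op 6: add ND@15 -> ring=[15:ND,28:NA,45:NB,47:NC]
Op 7: route key 86: none >= 86, wrap to smallest pos 15 -> ND

Answer: NA NA ND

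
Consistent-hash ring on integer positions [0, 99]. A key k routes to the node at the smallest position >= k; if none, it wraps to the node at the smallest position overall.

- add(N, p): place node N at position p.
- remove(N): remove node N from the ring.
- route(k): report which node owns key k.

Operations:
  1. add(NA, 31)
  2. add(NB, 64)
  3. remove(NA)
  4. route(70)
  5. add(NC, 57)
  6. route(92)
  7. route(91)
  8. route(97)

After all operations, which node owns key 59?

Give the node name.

Answer: NB

Derivation:
Op 1: add NA@31 -> ring=[31:NA]
Op 2: add NB@64 -> ring=[31:NA,64:NB]
Op 3: remove NA -> ring=[64:NB]
Op 4: route key 70: none >= 70, wrap to smallest pos 64 -> NB
Op 5: add NC@57 -> ring=[57:NC,64:NB]
Op 6: route key 92: none >= 92, wrap to smallest pos 57 -> NC
Op 7: route key 91: none >= 91, wrap to smallest pos 57 -> NC
Op 8: route key 97: none >= 97, wrap to smallest pos 57 -> NC
Final route key 59: smallest pos >= 59 is 64 -> NB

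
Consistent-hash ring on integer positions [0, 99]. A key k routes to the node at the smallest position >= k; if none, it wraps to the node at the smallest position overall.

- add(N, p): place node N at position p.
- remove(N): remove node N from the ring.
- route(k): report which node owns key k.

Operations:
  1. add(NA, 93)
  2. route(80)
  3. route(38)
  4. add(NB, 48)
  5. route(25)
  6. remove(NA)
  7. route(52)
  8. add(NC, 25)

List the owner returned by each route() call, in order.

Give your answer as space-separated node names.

Answer: NA NA NB NB

Derivation:
Op 1: add NA@93 -> ring=[93:NA]
Op 2: route key 80: smallest pos >= 80 is 93 -> NA
Op 3: route key 38: smallest pos >= 38 is 93 -> NA
Op 4: add NB@48 -> ring=[48:NB,93:NA]
Op 5: route key 25: smallest pos >= 25 is 48 -> NB
Op 6: remove NA -> ring=[48:NB]
Op 7: route key 52: none >= 52, wrap to smallest pos 48 -> NB
Op 8: add NC@25 -> ring=[25:NC,48:NB]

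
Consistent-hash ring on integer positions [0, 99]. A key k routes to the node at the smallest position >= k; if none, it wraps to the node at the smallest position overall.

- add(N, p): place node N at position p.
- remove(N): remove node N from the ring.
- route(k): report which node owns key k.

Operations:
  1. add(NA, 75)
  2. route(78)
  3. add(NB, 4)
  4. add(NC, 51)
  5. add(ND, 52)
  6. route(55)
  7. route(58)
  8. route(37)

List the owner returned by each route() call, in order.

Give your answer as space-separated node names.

Op 1: add NA@75 -> ring=[75:NA]
Op 2: route key 78: none >= 78, wrap to smallest pos 75 -> NA
Op 3: add NB@4 -> ring=[4:NB,75:NA]
Op 4: add NC@51 -> ring=[4:NB,51:NC,75:NA]
Op 5: add ND@52 -> ring=[4:NB,51:NC,52:ND,75:NA]
Op 6: route key 55: smallest pos >= 55 is 75 -> NA
Op 7: route key 58: smallest pos >= 58 is 75 -> NA
Op 8: route key 37: smallest pos >= 37 is 51 -> NC

Answer: NA NA NA NC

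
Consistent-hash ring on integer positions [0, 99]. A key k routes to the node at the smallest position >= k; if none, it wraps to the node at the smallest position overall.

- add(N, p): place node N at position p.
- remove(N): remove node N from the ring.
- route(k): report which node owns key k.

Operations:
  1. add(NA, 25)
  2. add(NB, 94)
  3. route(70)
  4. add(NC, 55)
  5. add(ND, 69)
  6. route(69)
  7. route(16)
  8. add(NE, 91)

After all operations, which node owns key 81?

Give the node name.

Op 1: add NA@25 -> ring=[25:NA]
Op 2: add NB@94 -> ring=[25:NA,94:NB]
Op 3: route key 70: smallest pos >= 70 is 94 -> NB
Op 4: add NC@55 -> ring=[25:NA,55:NC,94:NB]
Op 5: add ND@69 -> ring=[25:NA,55:NC,69:ND,94:NB]
Op 6: route key 69: smallest pos >= 69 is 69 -> ND
Op 7: route key 16: smallest pos >= 16 is 25 -> NA
Op 8: add NE@91 -> ring=[25:NA,55:NC,69:ND,91:NE,94:NB]
Final route key 81: smallest pos >= 81 is 91 -> NE

Answer: NE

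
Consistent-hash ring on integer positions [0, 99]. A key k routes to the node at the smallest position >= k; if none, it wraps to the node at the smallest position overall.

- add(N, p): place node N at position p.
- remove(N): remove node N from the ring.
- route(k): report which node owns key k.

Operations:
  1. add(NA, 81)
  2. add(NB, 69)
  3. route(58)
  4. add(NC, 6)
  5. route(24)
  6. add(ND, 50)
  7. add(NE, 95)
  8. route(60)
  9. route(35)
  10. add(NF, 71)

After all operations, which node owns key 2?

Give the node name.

Answer: NC

Derivation:
Op 1: add NA@81 -> ring=[81:NA]
Op 2: add NB@69 -> ring=[69:NB,81:NA]
Op 3: route key 58: smallest pos >= 58 is 69 -> NB
Op 4: add NC@6 -> ring=[6:NC,69:NB,81:NA]
Op 5: route key 24: smallest pos >= 24 is 69 -> NB
Op 6: add ND@50 -> ring=[6:NC,50:ND,69:NB,81:NA]
Op 7: add NE@95 -> ring=[6:NC,50:ND,69:NB,81:NA,95:NE]
Op 8: route key 60: smallest pos >= 60 is 69 -> NB
Op 9: route key 35: smallest pos >= 35 is 50 -> ND
Op 10: add NF@71 -> ring=[6:NC,50:ND,69:NB,71:NF,81:NA,95:NE]
Final route key 2: smallest pos >= 2 is 6 -> NC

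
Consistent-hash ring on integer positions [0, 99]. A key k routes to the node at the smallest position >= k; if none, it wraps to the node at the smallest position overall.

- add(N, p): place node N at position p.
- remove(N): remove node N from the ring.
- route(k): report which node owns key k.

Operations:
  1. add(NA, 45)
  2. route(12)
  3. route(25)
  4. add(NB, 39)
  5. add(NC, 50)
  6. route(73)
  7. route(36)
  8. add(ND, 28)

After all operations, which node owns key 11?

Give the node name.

Op 1: add NA@45 -> ring=[45:NA]
Op 2: route key 12: smallest pos >= 12 is 45 -> NA
Op 3: route key 25: smallest pos >= 25 is 45 -> NA
Op 4: add NB@39 -> ring=[39:NB,45:NA]
Op 5: add NC@50 -> ring=[39:NB,45:NA,50:NC]
Op 6: route key 73: none >= 73, wrap to smallest pos 39 -> NB
Op 7: route key 36: smallest pos >= 36 is 39 -> NB
Op 8: add ND@28 -> ring=[28:ND,39:NB,45:NA,50:NC]
Final route key 11: smallest pos >= 11 is 28 -> ND

Answer: ND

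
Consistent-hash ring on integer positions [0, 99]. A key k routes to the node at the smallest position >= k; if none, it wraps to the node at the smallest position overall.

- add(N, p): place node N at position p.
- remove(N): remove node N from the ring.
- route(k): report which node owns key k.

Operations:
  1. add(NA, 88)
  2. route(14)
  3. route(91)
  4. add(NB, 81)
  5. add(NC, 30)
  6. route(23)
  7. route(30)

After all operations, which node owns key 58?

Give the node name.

Answer: NB

Derivation:
Op 1: add NA@88 -> ring=[88:NA]
Op 2: route key 14: smallest pos >= 14 is 88 -> NA
Op 3: route key 91: none >= 91, wrap to smallest pos 88 -> NA
Op 4: add NB@81 -> ring=[81:NB,88:NA]
Op 5: add NC@30 -> ring=[30:NC,81:NB,88:NA]
Op 6: route key 23: smallest pos >= 23 is 30 -> NC
Op 7: route key 30: smallest pos >= 30 is 30 -> NC
Final route key 58: smallest pos >= 58 is 81 -> NB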